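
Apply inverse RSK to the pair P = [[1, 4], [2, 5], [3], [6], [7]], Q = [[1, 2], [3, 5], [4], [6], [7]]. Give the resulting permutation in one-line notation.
Reverse the RSK construction: for i from n down to 1, find the cell of Q containing i, remove the entry at that cell from P, and reverse-bump it up through P; the value ejected from row 1 is w(i).

Step i=7: Q has 7 at row 5, column 1; remove 7 from row 5 of P and reverse-bump: 7 enters row 4 and ejects 6; 6 enters row 3 and ejects 3; 3 enters row 2 and ejects 2; 2 enters row 1 and ejects 1. So w(7) = 1. P is now [[2, 4], [3, 5], [6], [7]].
Step i=6: Q has 6 at row 4, column 1; remove 7 from row 4 of P and reverse-bump: 7 enters row 3 and ejects 6; 6 enters row 2 and ejects 5; 5 enters row 1 and ejects 4. So w(6) = 4. P is now [[2, 5], [3, 6], [7]].
Step i=5: Q has 5 at row 2, column 2; remove 6 from row 2 of P and reverse-bump: 6 enters row 1 and ejects 5. So w(5) = 5. P is now [[2, 6], [3], [7]].
Step i=4: Q has 4 at row 3, column 1; remove 7 from row 3 of P and reverse-bump: 7 enters row 2 and ejects 3; 3 enters row 1 and ejects 2. So w(4) = 2. P is now [[3, 6], [7]].
Step i=3: Q has 3 at row 2, column 1; remove 7 from row 2 of P and reverse-bump: 7 enters row 1 and ejects 6. So w(3) = 6. P is now [[3, 7]].
Step i=2: Q has 2 at row 1, column 2; remove that cell from P, ejecting 7. So w(2) = 7. P is now [[3]].
Step i=1: Q has 1 at row 1, column 1; remove that cell from P, ejecting 3. So w(1) = 3. P is now [].

So w = 3 7 6 2 5 4 1.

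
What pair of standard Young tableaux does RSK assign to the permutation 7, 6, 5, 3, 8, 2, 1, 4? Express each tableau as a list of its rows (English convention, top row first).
P = [[1, 4], [2, 8], [3], [5], [6], [7]], Q = [[1, 5], [2, 8], [3], [4], [6], [7]]

Insert each entry of the permutation into P by Schensted row insertion, recording in Q the position of each new cell.

Insert 7: appended to row 1. P = [[7]].
Insert 6: 6 bumps 7 from row 1; 7 starts row 2. P = [[6], [7]].
Insert 5: 5 bumps 6 from row 1; 6 bumps 7 from row 2; 7 starts row 3. P = [[5], [6], [7]].
Insert 3: 3 bumps 5 from row 1; 5 bumps 6 from row 2; 6 bumps 7 from row 3; 7 starts row 4. P = [[3], [5], [6], [7]].
Insert 8: appended to row 1. P = [[3, 8], [5], [6], [7]].
Insert 2: 2 bumps 3 from row 1; 3 bumps 5 from row 2; 5 bumps 6 from row 3; 6 bumps 7 from row 4; 7 starts row 5. P = [[2, 8], [3], [5], [6], [7]].
Insert 1: 1 bumps 2 from row 1; 2 bumps 3 from row 2; 3 bumps 5 from row 3; 5 bumps 6 from row 4; 6 bumps 7 from row 5; 7 starts row 6. P = [[1, 8], [2], [3], [5], [6], [7]].
Insert 4: 4 bumps 8 from row 1; 8 appends to row 2. P = [[1, 4], [2, 8], [3], [5], [6], [7]].

So P = [[1, 4], [2, 8], [3], [5], [6], [7]], Q = [[1, 5], [2, 8], [3], [4], [6], [7]].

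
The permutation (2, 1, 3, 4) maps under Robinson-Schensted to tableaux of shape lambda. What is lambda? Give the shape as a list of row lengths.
Row-insert each entry into an empty tableau.

After inserting 2: P = [[2]].
After inserting 1: P = [[1], [2]].
After inserting 3: P = [[1, 3], [2]].
After inserting 4: P = [[1, 3, 4], [2]].

The final insertion tableau P = [[1, 3, 4], [2]] has shape [3, 1].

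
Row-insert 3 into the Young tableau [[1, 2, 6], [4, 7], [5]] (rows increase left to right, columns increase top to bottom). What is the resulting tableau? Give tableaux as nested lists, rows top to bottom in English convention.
[[1, 2, 3], [4, 6], [5, 7]]

In row 1, 3 replaces 6 (the leftmost entry greater than 3); 6 is bumped to row 2. In row 2, 6 replaces 7 (the leftmost entry greater than 6); 7 is bumped to row 3. 7 is appended to row 3. The new tableau is [[1, 2, 3], [4, 6], [5, 7]].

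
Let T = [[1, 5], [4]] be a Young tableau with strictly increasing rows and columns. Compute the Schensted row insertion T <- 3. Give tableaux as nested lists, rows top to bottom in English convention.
In row 1, 3 replaces 5 (the leftmost entry greater than 3); 5 is bumped to row 2. 5 is appended to row 2. The new tableau is [[1, 3], [4, 5]].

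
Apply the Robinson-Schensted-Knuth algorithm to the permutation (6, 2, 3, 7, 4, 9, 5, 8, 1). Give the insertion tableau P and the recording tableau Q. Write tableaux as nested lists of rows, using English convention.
P = [[1, 3, 4, 5, 8], [2, 7, 9], [6]], Q = [[1, 3, 4, 6, 8], [2, 5, 7], [9]]

Insert each entry of the permutation into P by Schensted row insertion, recording in Q the position of each new cell.

Insert 6: appended to row 1. P = [[6]].
Insert 2: 2 bumps 6 from row 1; 6 starts row 2. P = [[2], [6]].
Insert 3: appended to row 1. P = [[2, 3], [6]].
Insert 7: appended to row 1. P = [[2, 3, 7], [6]].
Insert 4: 4 bumps 7 from row 1; 7 appends to row 2. P = [[2, 3, 4], [6, 7]].
Insert 9: appended to row 1. P = [[2, 3, 4, 9], [6, 7]].
Insert 5: 5 bumps 9 from row 1; 9 appends to row 2. P = [[2, 3, 4, 5], [6, 7, 9]].
Insert 8: appended to row 1. P = [[2, 3, 4, 5, 8], [6, 7, 9]].
Insert 1: 1 bumps 2 from row 1; 2 bumps 6 from row 2; 6 starts row 3. P = [[1, 3, 4, 5, 8], [2, 7, 9], [6]].

So P = [[1, 3, 4, 5, 8], [2, 7, 9], [6]], Q = [[1, 3, 4, 6, 8], [2, 5, 7], [9]].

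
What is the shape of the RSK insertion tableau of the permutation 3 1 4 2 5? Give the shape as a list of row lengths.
Row-insert each entry into an empty tableau.

After inserting 3: P = [[3]].
After inserting 1: P = [[1], [3]].
After inserting 4: P = [[1, 4], [3]].
After inserting 2: P = [[1, 2], [3, 4]].
After inserting 5: P = [[1, 2, 5], [3, 4]].

The final insertion tableau P = [[1, 2, 5], [3, 4]] has shape [3, 2].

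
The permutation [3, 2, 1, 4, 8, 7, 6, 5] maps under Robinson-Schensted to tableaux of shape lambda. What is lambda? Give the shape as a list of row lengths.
Row-insert each entry into an empty tableau.

After inserting 3: P = [[3]].
After inserting 2: P = [[2], [3]].
After inserting 1: P = [[1], [2], [3]].
After inserting 4: P = [[1, 4], [2], [3]].
After inserting 8: P = [[1, 4, 8], [2], [3]].
After inserting 7: P = [[1, 4, 7], [2, 8], [3]].
After inserting 6: P = [[1, 4, 6], [2, 7], [3, 8]].
After inserting 5: P = [[1, 4, 5], [2, 6], [3, 7], [8]].

The final insertion tableau P = [[1, 4, 5], [2, 6], [3, 7], [8]] has shape [3, 2, 2, 1].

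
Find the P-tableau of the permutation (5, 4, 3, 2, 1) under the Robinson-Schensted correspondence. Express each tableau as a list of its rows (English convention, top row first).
P = [[1], [2], [3], [4], [5]]

Insert 5: appended to row 1. P = [[5]].
Insert 4: 4 bumps 5 from row 1; 5 starts row 2. P = [[4], [5]].
Insert 3: 3 bumps 4 from row 1; 4 bumps 5 from row 2; 5 starts row 3. P = [[3], [4], [5]].
Insert 2: 2 bumps 3 from row 1; 3 bumps 4 from row 2; 4 bumps 5 from row 3; 5 starts row 4. P = [[2], [3], [4], [5]].
Insert 1: 1 bumps 2 from row 1; 2 bumps 3 from row 2; 3 bumps 4 from row 3; 4 bumps 5 from row 4; 5 starts row 5. P = [[1], [2], [3], [4], [5]].

So P = [[1], [2], [3], [4], [5]].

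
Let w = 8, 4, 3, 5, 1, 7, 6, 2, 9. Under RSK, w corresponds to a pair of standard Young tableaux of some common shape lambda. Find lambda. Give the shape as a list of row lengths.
Row-insert each entry into an empty tableau.

After inserting 8: P = [[8]].
After inserting 4: P = [[4], [8]].
After inserting 3: P = [[3], [4], [8]].
After inserting 5: P = [[3, 5], [4], [8]].
After inserting 1: P = [[1, 5], [3], [4], [8]].
After inserting 7: P = [[1, 5, 7], [3], [4], [8]].
After inserting 6: P = [[1, 5, 6], [3, 7], [4], [8]].
After inserting 2: P = [[1, 2, 6], [3, 5], [4, 7], [8]].
After inserting 9: P = [[1, 2, 6, 9], [3, 5], [4, 7], [8]].

The final insertion tableau P = [[1, 2, 6, 9], [3, 5], [4, 7], [8]] has shape [4, 2, 2, 1].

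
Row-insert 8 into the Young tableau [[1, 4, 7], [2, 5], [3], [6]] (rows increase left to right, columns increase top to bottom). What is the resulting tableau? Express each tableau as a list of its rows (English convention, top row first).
8 is larger than every entry of row 1, so it is appended to row 1. The new tableau is [[1, 4, 7, 8], [2, 5], [3], [6]].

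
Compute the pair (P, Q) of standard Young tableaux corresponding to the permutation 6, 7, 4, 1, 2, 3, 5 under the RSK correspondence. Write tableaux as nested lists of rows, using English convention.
Insert each entry of the permutation into P by Schensted row insertion, recording in Q the position of each new cell.

Insert 6: appended to row 1. P = [[6]].
Insert 7: appended to row 1. P = [[6, 7]].
Insert 4: 4 bumps 6 from row 1; 6 starts row 2. P = [[4, 7], [6]].
Insert 1: 1 bumps 4 from row 1; 4 bumps 6 from row 2; 6 starts row 3. P = [[1, 7], [4], [6]].
Insert 2: 2 bumps 7 from row 1; 7 appends to row 2. P = [[1, 2], [4, 7], [6]].
Insert 3: appended to row 1. P = [[1, 2, 3], [4, 7], [6]].
Insert 5: appended to row 1. P = [[1, 2, 3, 5], [4, 7], [6]].

So P = [[1, 2, 3, 5], [4, 7], [6]], Q = [[1, 2, 6, 7], [3, 5], [4]].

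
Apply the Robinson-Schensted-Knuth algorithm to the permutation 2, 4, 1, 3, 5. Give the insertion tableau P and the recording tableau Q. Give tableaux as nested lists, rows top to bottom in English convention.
Insert each entry of the permutation into P by Schensted row insertion, recording in Q the position of each new cell.

After inserting 2: P = [[2]].
After inserting 4: P = [[2, 4]].
After inserting 1: P = [[1, 4], [2]].
After inserting 3: P = [[1, 3], [2, 4]].
After inserting 5: P = [[1, 3, 5], [2, 4]].

So P = [[1, 3, 5], [2, 4]], Q = [[1, 2, 5], [3, 4]].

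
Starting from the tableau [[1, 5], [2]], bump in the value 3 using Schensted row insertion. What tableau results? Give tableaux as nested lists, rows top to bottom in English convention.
In row 1, 3 replaces 5 (the leftmost entry greater than 3); 5 is bumped to row 2. 5 is appended to row 2. The new tableau is [[1, 3], [2, 5]].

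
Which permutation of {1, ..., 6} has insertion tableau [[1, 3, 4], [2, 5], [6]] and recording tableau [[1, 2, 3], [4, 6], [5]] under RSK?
2 3 6 5 1 4

Reverse the RSK construction: for i from n down to 1, find the cell of Q containing i, remove the entry at that cell from P, and reverse-bump it up through P; the value ejected from row 1 is w(i).

Step i=6: Q has 6 at row 2, column 2; remove 5 from row 2 of P and reverse-bump: 5 enters row 1 and ejects 4. So w(6) = 4. P is now [[1, 3, 5], [2], [6]].
Step i=5: Q has 5 at row 3, column 1; remove 6 from row 3 of P and reverse-bump: 6 enters row 2 and ejects 2; 2 enters row 1 and ejects 1. So w(5) = 1. P is now [[2, 3, 5], [6]].
Step i=4: Q has 4 at row 2, column 1; remove 6 from row 2 of P and reverse-bump: 6 enters row 1 and ejects 5. So w(4) = 5. P is now [[2, 3, 6]].
Step i=3: Q has 3 at row 1, column 3; remove that cell from P, ejecting 6. So w(3) = 6. P is now [[2, 3]].
Step i=2: Q has 2 at row 1, column 2; remove that cell from P, ejecting 3. So w(2) = 3. P is now [[2]].
Step i=1: Q has 1 at row 1, column 1; remove that cell from P, ejecting 2. So w(1) = 2. P is now [].

So w = 2 3 6 5 1 4.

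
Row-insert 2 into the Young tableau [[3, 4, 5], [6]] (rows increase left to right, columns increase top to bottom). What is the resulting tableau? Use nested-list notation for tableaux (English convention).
In row 1, 2 replaces 3 (the leftmost entry greater than 2); 3 is bumped to row 2. In row 2, 3 replaces 6 (the leftmost entry greater than 3); 6 is bumped to row 3. 6 starts a new row 3. The new tableau is [[2, 4, 5], [3], [6]].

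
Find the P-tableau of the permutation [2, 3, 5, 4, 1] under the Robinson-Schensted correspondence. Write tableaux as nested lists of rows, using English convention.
P = [[1, 3, 4], [2], [5]]

Insert 2: appended to row 1. P = [[2]].
Insert 3: appended to row 1. P = [[2, 3]].
Insert 5: appended to row 1. P = [[2, 3, 5]].
Insert 4: 4 bumps 5 from row 1; 5 starts row 2. P = [[2, 3, 4], [5]].
Insert 1: 1 bumps 2 from row 1; 2 bumps 5 from row 2; 5 starts row 3. P = [[1, 3, 4], [2], [5]].

So P = [[1, 3, 4], [2], [5]].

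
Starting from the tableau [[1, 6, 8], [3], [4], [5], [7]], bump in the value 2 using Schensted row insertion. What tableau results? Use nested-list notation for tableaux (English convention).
[[1, 2, 8], [3, 6], [4], [5], [7]]

In row 1, 2 replaces 6 (the leftmost entry greater than 2); 6 is bumped to row 2. 6 is appended to row 2. The new tableau is [[1, 2, 8], [3, 6], [4], [5], [7]].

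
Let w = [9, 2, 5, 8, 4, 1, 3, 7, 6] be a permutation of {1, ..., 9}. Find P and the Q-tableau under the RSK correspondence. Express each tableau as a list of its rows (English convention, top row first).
Insert each entry of the permutation into P by Schensted row insertion, recording in Q the position of each new cell.

Insert 9: appended to row 1. P = [[9]].
Insert 2: 2 bumps 9 from row 1; 9 starts row 2. P = [[2], [9]].
Insert 5: appended to row 1. P = [[2, 5], [9]].
Insert 8: appended to row 1. P = [[2, 5, 8], [9]].
Insert 4: 4 bumps 5 from row 1; 5 bumps 9 from row 2; 9 starts row 3. P = [[2, 4, 8], [5], [9]].
Insert 1: 1 bumps 2 from row 1; 2 bumps 5 from row 2; 5 bumps 9 from row 3; 9 starts row 4. P = [[1, 4, 8], [2], [5], [9]].
Insert 3: 3 bumps 4 from row 1; 4 appends to row 2. P = [[1, 3, 8], [2, 4], [5], [9]].
Insert 7: 7 bumps 8 from row 1; 8 appends to row 2. P = [[1, 3, 7], [2, 4, 8], [5], [9]].
Insert 6: 6 bumps 7 from row 1; 7 bumps 8 from row 2; 8 appends to row 3. P = [[1, 3, 6], [2, 4, 7], [5, 8], [9]].

So P = [[1, 3, 6], [2, 4, 7], [5, 8], [9]], Q = [[1, 3, 4], [2, 7, 8], [5, 9], [6]].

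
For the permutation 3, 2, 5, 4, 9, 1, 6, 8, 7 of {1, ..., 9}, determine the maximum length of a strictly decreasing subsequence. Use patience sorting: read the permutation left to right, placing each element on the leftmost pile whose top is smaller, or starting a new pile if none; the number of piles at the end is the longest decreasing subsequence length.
3

3: new pile. tops = [3]
2: new pile. tops = [3, 2]
5: onto pile 1 (replacing 3). tops = [5, 2]
4: onto pile 2 (replacing 2). tops = [5, 4]
9: onto pile 1 (replacing 5). tops = [9, 4]
1: new pile. tops = [9, 4, 1]
6: onto pile 2 (replacing 4). tops = [9, 6, 1]
8: onto pile 2 (replacing 6). tops = [9, 8, 1]
7: onto pile 3 (replacing 1). tops = [9, 8, 7]

3 piles, so the longest decreasing subsequence has length 3.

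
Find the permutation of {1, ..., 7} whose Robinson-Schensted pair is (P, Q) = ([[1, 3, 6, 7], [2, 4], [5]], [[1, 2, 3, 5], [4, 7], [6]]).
2 5 6 4 7 1 3

Reverse the RSK construction: for i from n down to 1, find the cell of Q containing i, remove the entry at that cell from P, and reverse-bump it up through P; the value ejected from row 1 is w(i).

Step i=7: Q has 7 at row 2, column 2; remove 4 from row 2 of P and reverse-bump: 4 enters row 1 and ejects 3. So w(7) = 3. P is now [[1, 4, 6, 7], [2], [5]].
Step i=6: Q has 6 at row 3, column 1; remove 5 from row 3 of P and reverse-bump: 5 enters row 2 and ejects 2; 2 enters row 1 and ejects 1. So w(6) = 1. P is now [[2, 4, 6, 7], [5]].
Step i=5: Q has 5 at row 1, column 4; remove that cell from P, ejecting 7. So w(5) = 7. P is now [[2, 4, 6], [5]].
Step i=4: Q has 4 at row 2, column 1; remove 5 from row 2 of P and reverse-bump: 5 enters row 1 and ejects 4. So w(4) = 4. P is now [[2, 5, 6]].
Step i=3: Q has 3 at row 1, column 3; remove that cell from P, ejecting 6. So w(3) = 6. P is now [[2, 5]].
Step i=2: Q has 2 at row 1, column 2; remove that cell from P, ejecting 5. So w(2) = 5. P is now [[2]].
Step i=1: Q has 1 at row 1, column 1; remove that cell from P, ejecting 2. So w(1) = 2. P is now [].

So w = 2 5 6 4 7 1 3.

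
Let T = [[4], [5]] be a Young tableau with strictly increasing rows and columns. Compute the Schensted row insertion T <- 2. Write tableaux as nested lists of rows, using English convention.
[[2], [4], [5]]

In row 1, 2 replaces 4 (the leftmost entry greater than 2); 4 is bumped to row 2. In row 2, 4 replaces 5 (the leftmost entry greater than 4); 5 is bumped to row 3. 5 starts a new row 3. The new tableau is [[2], [4], [5]].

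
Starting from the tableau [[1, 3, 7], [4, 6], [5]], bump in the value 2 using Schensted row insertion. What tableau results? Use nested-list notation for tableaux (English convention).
In row 1, 2 replaces 3 (the leftmost entry greater than 2); 3 is bumped to row 2. In row 2, 3 replaces 4 (the leftmost entry greater than 3); 4 is bumped to row 3. In row 3, 4 replaces 5 (the leftmost entry greater than 4); 5 is bumped to row 4. 5 starts a new row 4. The new tableau is [[1, 2, 7], [3, 6], [4], [5]].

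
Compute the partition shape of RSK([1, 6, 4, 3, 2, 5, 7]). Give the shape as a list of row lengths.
[4, 1, 1, 1]

RSK row insertion gives P = [[1, 2, 5, 7], [3], [4], [6]], which has shape [4, 1, 1, 1].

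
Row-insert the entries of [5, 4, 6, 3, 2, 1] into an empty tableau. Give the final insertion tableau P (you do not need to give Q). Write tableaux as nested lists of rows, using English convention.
After inserting 5: P = [[5]].
After inserting 4: P = [[4], [5]].
After inserting 6: P = [[4, 6], [5]].
After inserting 3: P = [[3, 6], [4], [5]].
After inserting 2: P = [[2, 6], [3], [4], [5]].
After inserting 1: P = [[1, 6], [2], [3], [4], [5]].

So P = [[1, 6], [2], [3], [4], [5]].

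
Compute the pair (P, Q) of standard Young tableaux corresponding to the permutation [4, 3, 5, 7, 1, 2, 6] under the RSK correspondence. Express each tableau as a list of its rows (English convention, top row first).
P = [[1, 2, 6], [3, 5, 7], [4]], Q = [[1, 3, 4], [2, 6, 7], [5]]

Insert each entry of the permutation into P by Schensted row insertion, recording in Q the position of each new cell.

Insert 4: appended to row 1. P = [[4]].
Insert 3: 3 bumps 4 from row 1; 4 starts row 2. P = [[3], [4]].
Insert 5: appended to row 1. P = [[3, 5], [4]].
Insert 7: appended to row 1. P = [[3, 5, 7], [4]].
Insert 1: 1 bumps 3 from row 1; 3 bumps 4 from row 2; 4 starts row 3. P = [[1, 5, 7], [3], [4]].
Insert 2: 2 bumps 5 from row 1; 5 appends to row 2. P = [[1, 2, 7], [3, 5], [4]].
Insert 6: 6 bumps 7 from row 1; 7 appends to row 2. P = [[1, 2, 6], [3, 5, 7], [4]].

So P = [[1, 2, 6], [3, 5, 7], [4]], Q = [[1, 3, 4], [2, 6, 7], [5]].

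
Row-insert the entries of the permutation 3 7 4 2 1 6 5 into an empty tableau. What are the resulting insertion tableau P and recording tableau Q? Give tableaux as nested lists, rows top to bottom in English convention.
P = [[1, 4, 5], [2, 6], [3], [7]], Q = [[1, 2, 6], [3, 7], [4], [5]]

Insert each entry of the permutation into P by Schensted row insertion, recording in Q the position of each new cell.

Insert 3: appended to row 1. P = [[3]].
Insert 7: appended to row 1. P = [[3, 7]].
Insert 4: 4 bumps 7 from row 1; 7 starts row 2. P = [[3, 4], [7]].
Insert 2: 2 bumps 3 from row 1; 3 bumps 7 from row 2; 7 starts row 3. P = [[2, 4], [3], [7]].
Insert 1: 1 bumps 2 from row 1; 2 bumps 3 from row 2; 3 bumps 7 from row 3; 7 starts row 4. P = [[1, 4], [2], [3], [7]].
Insert 6: appended to row 1. P = [[1, 4, 6], [2], [3], [7]].
Insert 5: 5 bumps 6 from row 1; 6 appends to row 2. P = [[1, 4, 5], [2, 6], [3], [7]].

So P = [[1, 4, 5], [2, 6], [3], [7]], Q = [[1, 2, 6], [3, 7], [4], [5]].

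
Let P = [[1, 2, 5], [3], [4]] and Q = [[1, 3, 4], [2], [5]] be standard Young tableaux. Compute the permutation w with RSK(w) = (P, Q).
4 1 3 5 2

Reverse the RSK construction: for i from n down to 1, find the cell of Q containing i, remove the entry at that cell from P, and reverse-bump it up through P; the value ejected from row 1 is w(i).

Step i=5: Q has 5 at row 3, column 1; remove 4 from row 3 of P and reverse-bump: 4 enters row 2 and ejects 3; 3 enters row 1 and ejects 2. So w(5) = 2. P is now [[1, 3, 5], [4]].
Step i=4: Q has 4 at row 1, column 3; remove that cell from P, ejecting 5. So w(4) = 5. P is now [[1, 3], [4]].
Step i=3: Q has 3 at row 1, column 2; remove that cell from P, ejecting 3. So w(3) = 3. P is now [[1], [4]].
Step i=2: Q has 2 at row 2, column 1; remove 4 from row 2 of P and reverse-bump: 4 enters row 1 and ejects 1. So w(2) = 1. P is now [[4]].
Step i=1: Q has 1 at row 1, column 1; remove that cell from P, ejecting 4. So w(1) = 4. P is now [].

So w = 4 1 3 5 2.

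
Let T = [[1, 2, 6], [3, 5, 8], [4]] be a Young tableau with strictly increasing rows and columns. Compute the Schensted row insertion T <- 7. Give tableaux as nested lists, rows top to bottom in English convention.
[[1, 2, 6, 7], [3, 5, 8], [4]]

7 is larger than every entry of row 1, so it is appended to row 1. The new tableau is [[1, 2, 6, 7], [3, 5, 8], [4]].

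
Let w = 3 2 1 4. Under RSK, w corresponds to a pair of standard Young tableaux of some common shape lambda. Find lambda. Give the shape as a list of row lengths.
[2, 1, 1]

RSK row insertion gives P = [[1, 4], [2], [3]], which has shape [2, 1, 1].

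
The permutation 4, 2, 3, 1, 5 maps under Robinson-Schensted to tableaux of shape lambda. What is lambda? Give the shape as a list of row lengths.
RSK row insertion gives P = [[1, 3, 5], [2], [4]], which has shape [3, 1, 1].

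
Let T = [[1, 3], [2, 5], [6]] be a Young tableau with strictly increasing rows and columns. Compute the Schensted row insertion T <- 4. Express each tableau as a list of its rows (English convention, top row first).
[[1, 3, 4], [2, 5], [6]]

4 is larger than every entry of row 1, so it is appended to row 1. The new tableau is [[1, 3, 4], [2, 5], [6]].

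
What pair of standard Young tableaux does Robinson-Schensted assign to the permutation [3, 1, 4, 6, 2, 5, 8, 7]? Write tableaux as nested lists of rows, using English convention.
P = [[1, 2, 5, 7], [3, 4, 6, 8]], Q = [[1, 3, 4, 7], [2, 5, 6, 8]]

Insert each entry of the permutation into P by Schensted row insertion, recording in Q the position of each new cell.

Insert 3: appended to row 1. P = [[3]].
Insert 1: 1 bumps 3 from row 1; 3 starts row 2. P = [[1], [3]].
Insert 4: appended to row 1. P = [[1, 4], [3]].
Insert 6: appended to row 1. P = [[1, 4, 6], [3]].
Insert 2: 2 bumps 4 from row 1; 4 appends to row 2. P = [[1, 2, 6], [3, 4]].
Insert 5: 5 bumps 6 from row 1; 6 appends to row 2. P = [[1, 2, 5], [3, 4, 6]].
Insert 8: appended to row 1. P = [[1, 2, 5, 8], [3, 4, 6]].
Insert 7: 7 bumps 8 from row 1; 8 appends to row 2. P = [[1, 2, 5, 7], [3, 4, 6, 8]].

So P = [[1, 2, 5, 7], [3, 4, 6, 8]], Q = [[1, 3, 4, 7], [2, 5, 6, 8]].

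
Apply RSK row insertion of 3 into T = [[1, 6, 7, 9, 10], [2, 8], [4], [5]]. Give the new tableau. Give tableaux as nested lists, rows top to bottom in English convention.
[[1, 3, 7, 9, 10], [2, 6], [4, 8], [5]]

In row 1, 3 replaces 6 (the leftmost entry greater than 3); 6 is bumped to row 2. In row 2, 6 replaces 8 (the leftmost entry greater than 6); 8 is bumped to row 3. 8 is appended to row 3. The new tableau is [[1, 3, 7, 9, 10], [2, 6], [4, 8], [5]].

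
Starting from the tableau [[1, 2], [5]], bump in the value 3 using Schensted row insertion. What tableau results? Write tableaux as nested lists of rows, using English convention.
3 is larger than every entry of row 1, so it is appended to row 1. The new tableau is [[1, 2, 3], [5]].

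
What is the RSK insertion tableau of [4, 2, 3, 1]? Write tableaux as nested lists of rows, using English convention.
After inserting 4: P = [[4]].
After inserting 2: P = [[2], [4]].
After inserting 3: P = [[2, 3], [4]].
After inserting 1: P = [[1, 3], [2], [4]].

So P = [[1, 3], [2], [4]].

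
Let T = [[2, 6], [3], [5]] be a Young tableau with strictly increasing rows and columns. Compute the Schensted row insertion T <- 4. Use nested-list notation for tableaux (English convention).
[[2, 4], [3, 6], [5]]

In row 1, 4 replaces 6 (the leftmost entry greater than 4); 6 is bumped to row 2. 6 is appended to row 2. The new tableau is [[2, 4], [3, 6], [5]].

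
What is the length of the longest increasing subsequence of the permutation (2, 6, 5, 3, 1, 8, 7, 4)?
3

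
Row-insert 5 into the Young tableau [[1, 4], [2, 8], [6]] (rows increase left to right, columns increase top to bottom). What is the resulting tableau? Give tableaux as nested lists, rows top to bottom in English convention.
[[1, 4, 5], [2, 8], [6]]

5 is larger than every entry of row 1, so it is appended to row 1. The new tableau is [[1, 4, 5], [2, 8], [6]].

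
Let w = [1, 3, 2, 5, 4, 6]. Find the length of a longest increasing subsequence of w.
4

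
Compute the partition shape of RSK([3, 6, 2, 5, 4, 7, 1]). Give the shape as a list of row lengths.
Row-insert each entry into an empty tableau.

After inserting 3: P = [[3]].
After inserting 6: P = [[3, 6]].
After inserting 2: P = [[2, 6], [3]].
After inserting 5: P = [[2, 5], [3, 6]].
After inserting 4: P = [[2, 4], [3, 5], [6]].
After inserting 7: P = [[2, 4, 7], [3, 5], [6]].
After inserting 1: P = [[1, 4, 7], [2, 5], [3], [6]].

The final insertion tableau P = [[1, 4, 7], [2, 5], [3], [6]] has shape [3, 2, 1, 1].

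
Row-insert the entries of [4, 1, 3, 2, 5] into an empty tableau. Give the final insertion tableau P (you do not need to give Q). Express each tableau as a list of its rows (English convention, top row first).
P = [[1, 2, 5], [3], [4]]

Insert 4: appended to row 1. P = [[4]].
Insert 1: 1 bumps 4 from row 1; 4 starts row 2. P = [[1], [4]].
Insert 3: appended to row 1. P = [[1, 3], [4]].
Insert 2: 2 bumps 3 from row 1; 3 bumps 4 from row 2; 4 starts row 3. P = [[1, 2], [3], [4]].
Insert 5: appended to row 1. P = [[1, 2, 5], [3], [4]].

So P = [[1, 2, 5], [3], [4]].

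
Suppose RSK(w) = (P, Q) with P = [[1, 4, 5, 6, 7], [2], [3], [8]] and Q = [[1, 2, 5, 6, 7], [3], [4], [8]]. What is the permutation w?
3 8 4 2 5 6 7 1

Reverse the RSK construction: for i from n down to 1, find the cell of Q containing i, remove the entry at that cell from P, and reverse-bump it up through P; the value ejected from row 1 is w(i).

Step i=8: Q has 8 at row 4, column 1; remove 8 from row 4 of P and reverse-bump: 8 enters row 3 and ejects 3; 3 enters row 2 and ejects 2; 2 enters row 1 and ejects 1. So w(8) = 1. P is now [[2, 4, 5, 6, 7], [3], [8]].
Step i=7: Q has 7 at row 1, column 5; remove that cell from P, ejecting 7. So w(7) = 7. P is now [[2, 4, 5, 6], [3], [8]].
Step i=6: Q has 6 at row 1, column 4; remove that cell from P, ejecting 6. So w(6) = 6. P is now [[2, 4, 5], [3], [8]].
Step i=5: Q has 5 at row 1, column 3; remove that cell from P, ejecting 5. So w(5) = 5. P is now [[2, 4], [3], [8]].
Step i=4: Q has 4 at row 3, column 1; remove 8 from row 3 of P and reverse-bump: 8 enters row 2 and ejects 3; 3 enters row 1 and ejects 2. So w(4) = 2. P is now [[3, 4], [8]].
Step i=3: Q has 3 at row 2, column 1; remove 8 from row 2 of P and reverse-bump: 8 enters row 1 and ejects 4. So w(3) = 4. P is now [[3, 8]].
Step i=2: Q has 2 at row 1, column 2; remove that cell from P, ejecting 8. So w(2) = 8. P is now [[3]].
Step i=1: Q has 1 at row 1, column 1; remove that cell from P, ejecting 3. So w(1) = 3. P is now [].

So w = 3 8 4 2 5 6 7 1.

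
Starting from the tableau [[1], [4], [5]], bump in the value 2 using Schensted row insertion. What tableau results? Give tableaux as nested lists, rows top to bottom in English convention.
2 is larger than every entry of row 1, so it is appended to row 1. The new tableau is [[1, 2], [4], [5]].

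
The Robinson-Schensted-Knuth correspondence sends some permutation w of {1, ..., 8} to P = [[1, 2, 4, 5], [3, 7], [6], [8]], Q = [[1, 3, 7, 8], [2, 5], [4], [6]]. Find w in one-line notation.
Reverse the RSK construction: for i from n down to 1, find the cell of Q containing i, remove the entry at that cell from P, and reverse-bump it up through P; the value ejected from row 1 is w(i).

Step i=8: Q has 8 at row 1, column 4; remove that cell from P, ejecting 5. So w(8) = 5. P is now [[1, 2, 4], [3, 7], [6], [8]].
Step i=7: Q has 7 at row 1, column 3; remove that cell from P, ejecting 4. So w(7) = 4. P is now [[1, 2], [3, 7], [6], [8]].
Step i=6: Q has 6 at row 4, column 1; remove 8 from row 4 of P and reverse-bump: 8 enters row 3 and ejects 6; 6 enters row 2 and ejects 3; 3 enters row 1 and ejects 2. So w(6) = 2. P is now [[1, 3], [6, 7], [8]].
Step i=5: Q has 5 at row 2, column 2; remove 7 from row 2 of P and reverse-bump: 7 enters row 1 and ejects 3. So w(5) = 3. P is now [[1, 7], [6], [8]].
Step i=4: Q has 4 at row 3, column 1; remove 8 from row 3 of P and reverse-bump: 8 enters row 2 and ejects 6; 6 enters row 1 and ejects 1. So w(4) = 1. P is now [[6, 7], [8]].
Step i=3: Q has 3 at row 1, column 2; remove that cell from P, ejecting 7. So w(3) = 7. P is now [[6], [8]].
Step i=2: Q has 2 at row 2, column 1; remove 8 from row 2 of P and reverse-bump: 8 enters row 1 and ejects 6. So w(2) = 6. P is now [[8]].
Step i=1: Q has 1 at row 1, column 1; remove that cell from P, ejecting 8. So w(1) = 8. P is now [].

So w = 8 6 7 1 3 2 4 5.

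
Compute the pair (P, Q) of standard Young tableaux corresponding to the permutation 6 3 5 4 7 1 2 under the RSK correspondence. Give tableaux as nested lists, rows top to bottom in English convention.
P = [[1, 2, 7], [3, 4], [5], [6]], Q = [[1, 3, 5], [2, 7], [4], [6]]

Insert each entry of the permutation into P by Schensted row insertion, recording in Q the position of each new cell.

Insert 6: appended to row 1. P = [[6]], Q = [[1]].
Insert 3: 3 bumps 6 from row 1; 6 starts row 2. P = [[3], [6]], Q = [[1], [2]].
Insert 5: appended to row 1. P = [[3, 5], [6]], Q = [[1, 3], [2]].
Insert 4: 4 bumps 5 from row 1; 5 bumps 6 from row 2; 6 starts row 3. P = [[3, 4], [5], [6]], Q = [[1, 3], [2], [4]].
Insert 7: appended to row 1. P = [[3, 4, 7], [5], [6]], Q = [[1, 3, 5], [2], [4]].
Insert 1: 1 bumps 3 from row 1; 3 bumps 5 from row 2; 5 bumps 6 from row 3; 6 starts row 4. P = [[1, 4, 7], [3], [5], [6]], Q = [[1, 3, 5], [2], [4], [6]].
Insert 2: 2 bumps 4 from row 1; 4 appends to row 2. P = [[1, 2, 7], [3, 4], [5], [6]], Q = [[1, 3, 5], [2, 7], [4], [6]].

So P = [[1, 2, 7], [3, 4], [5], [6]], Q = [[1, 3, 5], [2, 7], [4], [6]].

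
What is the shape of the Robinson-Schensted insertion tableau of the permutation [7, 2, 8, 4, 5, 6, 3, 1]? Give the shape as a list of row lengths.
[4, 2, 1, 1]

RSK row insertion gives P = [[1, 3, 5, 6], [2, 8], [4], [7]], which has shape [4, 2, 1, 1].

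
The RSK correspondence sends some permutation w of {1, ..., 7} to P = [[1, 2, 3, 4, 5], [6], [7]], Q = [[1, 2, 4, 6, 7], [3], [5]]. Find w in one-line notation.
Reverse the RSK construction: for i from n down to 1, find the cell of Q containing i, remove the entry at that cell from P, and reverse-bump it up through P; the value ejected from row 1 is w(i).

Step i=7: Q has 7 at row 1, column 5; remove that cell from P, ejecting 5. So w(7) = 5. P is now [[1, 2, 3, 4], [6], [7]].
Step i=6: Q has 6 at row 1, column 4; remove that cell from P, ejecting 4. So w(6) = 4. P is now [[1, 2, 3], [6], [7]].
Step i=5: Q has 5 at row 3, column 1; remove 7 from row 3 of P and reverse-bump: 7 enters row 2 and ejects 6; 6 enters row 1 and ejects 3. So w(5) = 3. P is now [[1, 2, 6], [7]].
Step i=4: Q has 4 at row 1, column 3; remove that cell from P, ejecting 6. So w(4) = 6. P is now [[1, 2], [7]].
Step i=3: Q has 3 at row 2, column 1; remove 7 from row 2 of P and reverse-bump: 7 enters row 1 and ejects 2. So w(3) = 2. P is now [[1, 7]].
Step i=2: Q has 2 at row 1, column 2; remove that cell from P, ejecting 7. So w(2) = 7. P is now [[1]].
Step i=1: Q has 1 at row 1, column 1; remove that cell from P, ejecting 1. So w(1) = 1. P is now [].

So w = 1 7 2 6 3 4 5.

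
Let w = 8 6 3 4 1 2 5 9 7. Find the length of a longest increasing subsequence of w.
4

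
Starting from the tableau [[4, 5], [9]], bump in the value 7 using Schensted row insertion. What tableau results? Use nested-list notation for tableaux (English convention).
[[4, 5, 7], [9]]

7 is larger than every entry of row 1, so it is appended to row 1. The new tableau is [[4, 5, 7], [9]].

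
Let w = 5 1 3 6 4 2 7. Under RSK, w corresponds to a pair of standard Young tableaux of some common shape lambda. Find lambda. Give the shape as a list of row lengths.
Row-insert each entry into an empty tableau.

After inserting 5: P = [[5]].
After inserting 1: P = [[1], [5]].
After inserting 3: P = [[1, 3], [5]].
After inserting 6: P = [[1, 3, 6], [5]].
After inserting 4: P = [[1, 3, 4], [5, 6]].
After inserting 2: P = [[1, 2, 4], [3, 6], [5]].
After inserting 7: P = [[1, 2, 4, 7], [3, 6], [5]].

The final insertion tableau P = [[1, 2, 4, 7], [3, 6], [5]] has shape [4, 2, 1].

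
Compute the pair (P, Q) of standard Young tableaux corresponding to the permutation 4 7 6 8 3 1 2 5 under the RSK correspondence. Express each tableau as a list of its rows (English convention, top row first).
P = [[1, 2, 5], [3, 6, 8], [4], [7]], Q = [[1, 2, 4], [3, 7, 8], [5], [6]]

Insert each entry of the permutation into P by Schensted row insertion, recording in Q the position of each new cell.

Insert 4: appended to row 1. P = [[4]], Q = [[1]].
Insert 7: appended to row 1. P = [[4, 7]], Q = [[1, 2]].
Insert 6: 6 bumps 7 from row 1; 7 starts row 2. P = [[4, 6], [7]], Q = [[1, 2], [3]].
Insert 8: appended to row 1. P = [[4, 6, 8], [7]], Q = [[1, 2, 4], [3]].
Insert 3: 3 bumps 4 from row 1; 4 bumps 7 from row 2; 7 starts row 3. P = [[3, 6, 8], [4], [7]], Q = [[1, 2, 4], [3], [5]].
Insert 1: 1 bumps 3 from row 1; 3 bumps 4 from row 2; 4 bumps 7 from row 3; 7 starts row 4. P = [[1, 6, 8], [3], [4], [7]], Q = [[1, 2, 4], [3], [5], [6]].
Insert 2: 2 bumps 6 from row 1; 6 appends to row 2. P = [[1, 2, 8], [3, 6], [4], [7]], Q = [[1, 2, 4], [3, 7], [5], [6]].
Insert 5: 5 bumps 8 from row 1; 8 appends to row 2. P = [[1, 2, 5], [3, 6, 8], [4], [7]], Q = [[1, 2, 4], [3, 7, 8], [5], [6]].

So P = [[1, 2, 5], [3, 6, 8], [4], [7]], Q = [[1, 2, 4], [3, 7, 8], [5], [6]].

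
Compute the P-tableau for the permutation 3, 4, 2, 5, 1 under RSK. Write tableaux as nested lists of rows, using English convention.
P = [[1, 4, 5], [2], [3]]

Insert 3: appended to row 1. P = [[3]].
Insert 4: appended to row 1. P = [[3, 4]].
Insert 2: 2 bumps 3 from row 1; 3 starts row 2. P = [[2, 4], [3]].
Insert 5: appended to row 1. P = [[2, 4, 5], [3]].
Insert 1: 1 bumps 2 from row 1; 2 bumps 3 from row 2; 3 starts row 3. P = [[1, 4, 5], [2], [3]].

So P = [[1, 4, 5], [2], [3]].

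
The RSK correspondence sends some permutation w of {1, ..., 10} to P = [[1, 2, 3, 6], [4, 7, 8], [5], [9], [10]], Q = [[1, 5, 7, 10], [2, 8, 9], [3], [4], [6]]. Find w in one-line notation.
10 9 5 4 7 1 8 2 3 6

Reverse the RSK construction: for i from n down to 1, find the cell of Q containing i, remove the entry at that cell from P, and reverse-bump it up through P; the value ejected from row 1 is w(i).

Step i=10: Q has 10 at row 1, column 4; remove that cell from P, ejecting 6. So w(10) = 6. P is now [[1, 2, 3], [4, 7, 8], [5], [9], [10]].
Step i=9: Q has 9 at row 2, column 3; remove 8 from row 2 of P and reverse-bump: 8 enters row 1 and ejects 3. So w(9) = 3. P is now [[1, 2, 8], [4, 7], [5], [9], [10]].
Step i=8: Q has 8 at row 2, column 2; remove 7 from row 2 of P and reverse-bump: 7 enters row 1 and ejects 2. So w(8) = 2. P is now [[1, 7, 8], [4], [5], [9], [10]].
Step i=7: Q has 7 at row 1, column 3; remove that cell from P, ejecting 8. So w(7) = 8. P is now [[1, 7], [4], [5], [9], [10]].
Step i=6: Q has 6 at row 5, column 1; remove 10 from row 5 of P and reverse-bump: 10 enters row 4 and ejects 9; 9 enters row 3 and ejects 5; 5 enters row 2 and ejects 4; 4 enters row 1 and ejects 1. So w(6) = 1. P is now [[4, 7], [5], [9], [10]].
Step i=5: Q has 5 at row 1, column 2; remove that cell from P, ejecting 7. So w(5) = 7. P is now [[4], [5], [9], [10]].
Step i=4: Q has 4 at row 4, column 1; remove 10 from row 4 of P and reverse-bump: 10 enters row 3 and ejects 9; 9 enters row 2 and ejects 5; 5 enters row 1 and ejects 4. So w(4) = 4. P is now [[5], [9], [10]].
Step i=3: Q has 3 at row 3, column 1; remove 10 from row 3 of P and reverse-bump: 10 enters row 2 and ejects 9; 9 enters row 1 and ejects 5. So w(3) = 5. P is now [[9], [10]].
Step i=2: Q has 2 at row 2, column 1; remove 10 from row 2 of P and reverse-bump: 10 enters row 1 and ejects 9. So w(2) = 9. P is now [[10]].
Step i=1: Q has 1 at row 1, column 1; remove that cell from P, ejecting 10. So w(1) = 10. P is now [].

So w = 10 9 5 4 7 1 8 2 3 6.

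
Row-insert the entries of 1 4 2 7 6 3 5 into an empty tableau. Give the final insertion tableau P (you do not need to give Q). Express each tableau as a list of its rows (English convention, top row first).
P = [[1, 2, 3, 5], [4, 6], [7]]

After inserting 1: P = [[1]].
After inserting 4: P = [[1, 4]].
After inserting 2: P = [[1, 2], [4]].
After inserting 7: P = [[1, 2, 7], [4]].
After inserting 6: P = [[1, 2, 6], [4, 7]].
After inserting 3: P = [[1, 2, 3], [4, 6], [7]].
After inserting 5: P = [[1, 2, 3, 5], [4, 6], [7]].

So P = [[1, 2, 3, 5], [4, 6], [7]].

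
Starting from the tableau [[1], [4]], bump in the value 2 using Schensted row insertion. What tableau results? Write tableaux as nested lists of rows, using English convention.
[[1, 2], [4]]

2 is larger than every entry of row 1, so it is appended to row 1. The new tableau is [[1, 2], [4]].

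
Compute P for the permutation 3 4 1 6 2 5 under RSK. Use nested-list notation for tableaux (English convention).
Insert 3: appended to row 1. P = [[3]].
Insert 4: appended to row 1. P = [[3, 4]].
Insert 1: 1 bumps 3 from row 1; 3 starts row 2. P = [[1, 4], [3]].
Insert 6: appended to row 1. P = [[1, 4, 6], [3]].
Insert 2: 2 bumps 4 from row 1; 4 appends to row 2. P = [[1, 2, 6], [3, 4]].
Insert 5: 5 bumps 6 from row 1; 6 appends to row 2. P = [[1, 2, 5], [3, 4, 6]].

So P = [[1, 2, 5], [3, 4, 6]].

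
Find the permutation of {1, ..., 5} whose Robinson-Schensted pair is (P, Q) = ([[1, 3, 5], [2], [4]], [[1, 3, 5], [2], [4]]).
4 2 3 1 5

Reverse the RSK construction: for i from n down to 1, find the cell of Q containing i, remove the entry at that cell from P, and reverse-bump it up through P; the value ejected from row 1 is w(i).

Step i=5: Q has 5 at row 1, column 3; remove that cell from P, ejecting 5. So w(5) = 5. P is now [[1, 3], [2], [4]].
Step i=4: Q has 4 at row 3, column 1; remove 4 from row 3 of P and reverse-bump: 4 enters row 2 and ejects 2; 2 enters row 1 and ejects 1. So w(4) = 1. P is now [[2, 3], [4]].
Step i=3: Q has 3 at row 1, column 2; remove that cell from P, ejecting 3. So w(3) = 3. P is now [[2], [4]].
Step i=2: Q has 2 at row 2, column 1; remove 4 from row 2 of P and reverse-bump: 4 enters row 1 and ejects 2. So w(2) = 2. P is now [[4]].
Step i=1: Q has 1 at row 1, column 1; remove that cell from P, ejecting 4. So w(1) = 4. P is now [].

So w = 4 2 3 1 5.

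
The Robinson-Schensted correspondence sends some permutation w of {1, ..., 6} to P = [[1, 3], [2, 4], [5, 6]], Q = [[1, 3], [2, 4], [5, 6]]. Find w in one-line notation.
Reverse the RSK construction: for i from n down to 1, find the cell of Q containing i, remove the entry at that cell from P, and reverse-bump it up through P; the value ejected from row 1 is w(i).

Step i=6: Q has 6 at row 3, column 2; remove 6 from row 3 of P and reverse-bump: 6 enters row 2 and ejects 4; 4 enters row 1 and ejects 3. So w(6) = 3. P is now [[1, 4], [2, 6], [5]].
Step i=5: Q has 5 at row 3, column 1; remove 5 from row 3 of P and reverse-bump: 5 enters row 2 and ejects 2; 2 enters row 1 and ejects 1. So w(5) = 1. P is now [[2, 4], [5, 6]].
Step i=4: Q has 4 at row 2, column 2; remove 6 from row 2 of P and reverse-bump: 6 enters row 1 and ejects 4. So w(4) = 4. P is now [[2, 6], [5]].
Step i=3: Q has 3 at row 1, column 2; remove that cell from P, ejecting 6. So w(3) = 6. P is now [[2], [5]].
Step i=2: Q has 2 at row 2, column 1; remove 5 from row 2 of P and reverse-bump: 5 enters row 1 and ejects 2. So w(2) = 2. P is now [[5]].
Step i=1: Q has 1 at row 1, column 1; remove that cell from P, ejecting 5. So w(1) = 5. P is now [].

So w = 5 2 6 4 1 3.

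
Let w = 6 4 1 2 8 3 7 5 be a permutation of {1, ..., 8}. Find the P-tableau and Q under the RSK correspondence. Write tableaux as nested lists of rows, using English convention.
P = [[1, 2, 3, 5], [4, 7], [6, 8]], Q = [[1, 4, 5, 7], [2, 6], [3, 8]]

Insert each entry of the permutation into P by Schensted row insertion, recording in Q the position of each new cell.

Insert 6: appended to row 1. P = [[6]], Q = [[1]].
Insert 4: 4 bumps 6 from row 1; 6 starts row 2. P = [[4], [6]], Q = [[1], [2]].
Insert 1: 1 bumps 4 from row 1; 4 bumps 6 from row 2; 6 starts row 3. P = [[1], [4], [6]], Q = [[1], [2], [3]].
Insert 2: appended to row 1. P = [[1, 2], [4], [6]], Q = [[1, 4], [2], [3]].
Insert 8: appended to row 1. P = [[1, 2, 8], [4], [6]], Q = [[1, 4, 5], [2], [3]].
Insert 3: 3 bumps 8 from row 1; 8 appends to row 2. P = [[1, 2, 3], [4, 8], [6]], Q = [[1, 4, 5], [2, 6], [3]].
Insert 7: appended to row 1. P = [[1, 2, 3, 7], [4, 8], [6]], Q = [[1, 4, 5, 7], [2, 6], [3]].
Insert 5: 5 bumps 7 from row 1; 7 bumps 8 from row 2; 8 appends to row 3. P = [[1, 2, 3, 5], [4, 7], [6, 8]], Q = [[1, 4, 5, 7], [2, 6], [3, 8]].

So P = [[1, 2, 3, 5], [4, 7], [6, 8]], Q = [[1, 4, 5, 7], [2, 6], [3, 8]].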